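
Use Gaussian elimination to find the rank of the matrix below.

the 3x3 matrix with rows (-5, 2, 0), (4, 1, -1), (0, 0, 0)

rank(A) = 2

Row reduction:
R2 <- R2 - (-4/5)*R1:  [    0  13/5    -1 ]
Row echelon form:
[ -5     2   0 ]
[  0  13/5  -1 ]
[  0     0   0 ]
Nonzero rows / pivot columns: 2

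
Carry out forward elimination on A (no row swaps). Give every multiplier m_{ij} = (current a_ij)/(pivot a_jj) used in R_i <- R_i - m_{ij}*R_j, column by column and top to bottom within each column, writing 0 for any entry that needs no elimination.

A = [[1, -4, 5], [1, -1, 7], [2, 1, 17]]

multipliers: 1, 2, 3

Forward elimination:
R2 <- R2 - (1)*R1:  [ 0  3  2 ]
R3 <- R3 - (2)*R1:  [ 0  9  7 ]
R3 <- R3 - (3)*R2:  [ 0  0  1 ]
Multipliers (in order of application): m_{21} = 1, m_{31} = 2, m_{32} = 3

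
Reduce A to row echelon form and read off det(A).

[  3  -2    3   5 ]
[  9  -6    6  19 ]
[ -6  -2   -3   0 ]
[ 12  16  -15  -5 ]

Forward elimination:
R2 <- R2 - (3)*R1:  [  0   0  -3   4 ]
R3 <- R3 - (-2)*R1:  [  0  -6   3  10 ]
R4 <- R4 - (4)*R1:  [   0   24  -27  -25 ]
R2 <-> R3   (pivot in column 2 was zero)
[ 3  -2    3    5 ]
[ 0  -6    3   10 ]
[ 0   0   -3    4 ]
[ 0  24  -27  -25 ]
R4 <- R4 - (-4)*R2:  [   0    0  -15   15 ]
R4 <- R4 - (5)*R3:  [  0   0   0  -5 ]
Upper-triangular form:
[ 3  -2   3   5 ]
[ 0  -6   3  10 ]
[ 0   0  -3   4 ]
[ 0   0   0  -5 ]
det(A) = (-1)^1 * (3) * (-6) * (-3) * (-5) = 270  (1 row swap -> sign -1)

det(A) = 270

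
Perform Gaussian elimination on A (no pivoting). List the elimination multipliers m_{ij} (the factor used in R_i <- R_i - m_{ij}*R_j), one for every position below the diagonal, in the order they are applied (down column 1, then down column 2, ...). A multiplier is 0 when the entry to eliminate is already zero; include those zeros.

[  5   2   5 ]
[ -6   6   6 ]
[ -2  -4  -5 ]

Forward elimination:
R2 <- R2 - (-6/5)*R1:  [    0  42/5    12 ]
R3 <- R3 - (-2/5)*R1:  [     0  -16/5     -3 ]
R3 <- R3 - (-8/21)*R2:  [    0     0  11/7 ]
Multipliers (in order of application): m_{21} = -6/5, m_{31} = -2/5, m_{32} = -8/21

multipliers: -6/5, -2/5, -8/21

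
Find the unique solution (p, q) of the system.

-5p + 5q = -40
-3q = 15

Forward elimination on [A|b]:
Row echelon form:
[ -5   5  |  -40 ]
[  0  -3  |   15 ]
Back-substitution:
q = (15) / -3 = -5
p = (-40 - (5)*(-5)) / -5 = 3

(3, -5)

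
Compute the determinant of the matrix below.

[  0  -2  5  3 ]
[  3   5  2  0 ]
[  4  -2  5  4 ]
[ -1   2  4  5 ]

Forward elimination:
R1 <-> R2   (pivot in column 1 was zero)
[  3   5  2  0 ]
[  0  -2  5  3 ]
[  4  -2  5  4 ]
[ -1   2  4  5 ]
R3 <- R3 - (4/3)*R1:  [     0  -26/3    7/3      4 ]
R4 <- R4 - (-1/3)*R1:  [    0  11/3  14/3     5 ]
R3 <- R3 - (13/3)*R2:  [     0      0  -58/3     -9 ]
R4 <- R4 - (-11/6)*R2:  [    0     0  83/6  21/2 ]
R4 <- R4 - (-83/116)*R3:  [       0        0        0  471/116 ]
Upper-triangular form:
[ 3   5      2        0 ]
[ 0  -2      5        3 ]
[ 0   0  -58/3       -9 ]
[ 0   0      0  471/116 ]
det(A) = (-1)^1 * (3) * (-2) * (-58/3) * (471/116) = -471  (1 row swap -> sign -1)

det(A) = -471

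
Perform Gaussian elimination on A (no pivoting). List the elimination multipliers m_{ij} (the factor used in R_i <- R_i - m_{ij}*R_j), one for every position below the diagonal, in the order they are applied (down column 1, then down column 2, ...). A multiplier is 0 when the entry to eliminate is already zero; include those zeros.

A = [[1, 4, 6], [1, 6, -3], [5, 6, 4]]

multipliers: 1, 5, -7

Forward elimination:
R2 <- R2 - (1)*R1:  [  0   2  -9 ]
R3 <- R3 - (5)*R1:  [   0  -14  -26 ]
R3 <- R3 - (-7)*R2:  [   0    0  -89 ]
Multipliers (in order of application): m_{21} = 1, m_{31} = 5, m_{32} = -7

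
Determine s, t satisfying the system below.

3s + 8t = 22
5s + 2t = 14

Forward elimination on [A|b]:
R2 <- R2 - (5/3)*R1:  [     0  -34/3  -68/3 ]
Row echelon form:
[ 3      8  |     22 ]
[ 0  -34/3  |  -68/3 ]
Back-substitution:
t = (-68/3) / (-34/3) = 2
s = (22 - (8)*(2)) / 3 = 2

(2, 2)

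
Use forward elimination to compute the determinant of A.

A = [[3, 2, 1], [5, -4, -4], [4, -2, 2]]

det(A) = -94

Forward elimination:
R2 <- R2 - (5/3)*R1:  [     0  -22/3  -17/3 ]
R3 <- R3 - (4/3)*R1:  [     0  -14/3    2/3 ]
R3 <- R3 - (7/11)*R2:  [     0      0  47/11 ]
Upper-triangular form:
[ 3      2      1 ]
[ 0  -22/3  -17/3 ]
[ 0      0  47/11 ]
det(A) = (-1)^0 * (3) * (-22/3) * (47/11) = -94  (0 row swaps -> sign +1)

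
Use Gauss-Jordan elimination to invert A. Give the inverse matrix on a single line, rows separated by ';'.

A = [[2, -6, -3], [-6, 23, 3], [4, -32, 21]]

Gauss-Jordan on [A | I]:
R1 <- (1/2)*R1:  [    1    -3  -3/2  |   1/2     0     0 ]
R2 <- R2 - (-6)*R1:  [  0   5  -6  |   3   1   0 ]
R3 <- R3 - (4)*R1:  [   0  -20   27  |   -2    0    1 ]
R2 <- (1/5)*R2:  [    0     1  -6/5  |   3/5   1/5     0 ]
R1 <- R1 - (-3)*R2:  [      1       0  -51/10  |   23/10     3/5       0 ]
R3 <- R3 - (-20)*R2:  [  0   0   3  |  10   4   1 ]
R3 <- (1/3)*R3:  [    0     0     1  |  10/3   4/3   1/3 ]
R1 <- R1 - (-51/10)*R3:  [      1       0       0  |  193/10    37/5   17/10 ]
R2 <- R2 - (-6/5)*R3:  [    0     1     0  |  23/5   9/5   2/5 ]
Right block of [I | A^{-1}] is the inverse:
[ 193/10  37/5  17/10 ]
[   23/5   9/5    2/5 ]
[   10/3   4/3    1/3 ]

inverse = [193/10 37/5 17/10; 23/5 9/5 2/5; 10/3 4/3 1/3]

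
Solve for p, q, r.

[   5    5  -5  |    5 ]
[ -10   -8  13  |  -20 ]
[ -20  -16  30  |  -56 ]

(-4, 1, -4)

Forward elimination on [A|b]:
R2 <- R2 - (-2)*R1:  [   0    2    3  -10 ]
R3 <- R3 - (-4)*R1:  [   0    4   10  -36 ]
R3 <- R3 - (2)*R2:  [   0    0    4  -16 ]
Row echelon form:
[ 5  5  -5  |    5 ]
[ 0  2   3  |  -10 ]
[ 0  0   4  |  -16 ]
Back-substitution:
r = (-16) / 4 = -4
q = (-10 - (3)*(-4)) / 2 = 1
p = (5 - (5)*(1) - (-5)*(-4)) / 5 = -4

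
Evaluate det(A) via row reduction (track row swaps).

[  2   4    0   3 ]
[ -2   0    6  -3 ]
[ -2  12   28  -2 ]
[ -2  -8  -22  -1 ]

Forward elimination:
R2 <- R2 - (-1)*R1:  [ 0  4  6  0 ]
R3 <- R3 - (-1)*R1:  [  0  16  28   1 ]
R4 <- R4 - (-1)*R1:  [   0   -4  -22    2 ]
R3 <- R3 - (4)*R2:  [ 0  0  4  1 ]
R4 <- R4 - (-1)*R2:  [   0    0  -16    2 ]
R4 <- R4 - (-4)*R3:  [ 0  0  0  6 ]
Upper-triangular form:
[ 2  4  0  3 ]
[ 0  4  6  0 ]
[ 0  0  4  1 ]
[ 0  0  0  6 ]
det(A) = (-1)^0 * (2) * (4) * (4) * (6) = 192  (0 row swaps -> sign +1)

det(A) = 192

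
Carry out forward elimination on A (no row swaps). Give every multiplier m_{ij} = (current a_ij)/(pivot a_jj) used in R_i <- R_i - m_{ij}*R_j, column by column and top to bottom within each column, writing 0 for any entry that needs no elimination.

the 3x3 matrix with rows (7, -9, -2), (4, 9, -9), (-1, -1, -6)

Forward elimination:
R2 <- R2 - (4/7)*R1:  [     0   99/7  -55/7 ]
R3 <- R3 - (-1/7)*R1:  [     0  -16/7  -44/7 ]
R3 <- R3 - (-16/99)*R2:  [     0      0  -68/9 ]
Multipliers (in order of application): m_{21} = 4/7, m_{31} = -1/7, m_{32} = -16/99

multipliers: 4/7, -1/7, -16/99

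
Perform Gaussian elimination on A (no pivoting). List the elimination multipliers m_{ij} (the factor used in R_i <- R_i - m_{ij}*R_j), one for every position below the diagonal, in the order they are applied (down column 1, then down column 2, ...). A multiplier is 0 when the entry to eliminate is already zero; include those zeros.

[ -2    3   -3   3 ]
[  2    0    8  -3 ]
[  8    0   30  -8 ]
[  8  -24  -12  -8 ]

multipliers: -1, -4, -4, 4, -4, 2

Forward elimination:
R2 <- R2 - (-1)*R1:  [ 0  3  5  0 ]
R3 <- R3 - (-4)*R1:  [  0  12  18   4 ]
R4 <- R4 - (-4)*R1:  [   0  -12  -24    4 ]
R3 <- R3 - (4)*R2:  [  0   0  -2   4 ]
R4 <- R4 - (-4)*R2:  [  0   0  -4   4 ]
R4 <- R4 - (2)*R3:  [  0   0   0  -4 ]
Multipliers (in order of application): m_{21} = -1, m_{31} = -4, m_{41} = -4, m_{32} = 4, m_{42} = -4, m_{43} = 2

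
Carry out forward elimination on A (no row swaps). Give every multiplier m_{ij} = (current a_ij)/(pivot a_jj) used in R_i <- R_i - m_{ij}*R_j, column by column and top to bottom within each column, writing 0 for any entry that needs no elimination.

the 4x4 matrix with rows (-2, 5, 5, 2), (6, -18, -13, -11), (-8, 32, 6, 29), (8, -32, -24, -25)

Forward elimination:
R2 <- R2 - (-3)*R1:  [  0  -3   2  -5 ]
R3 <- R3 - (4)*R1:  [   0   12  -14   21 ]
R4 <- R4 - (-4)*R1:  [   0  -12   -4  -17 ]
R3 <- R3 - (-4)*R2:  [  0   0  -6   1 ]
R4 <- R4 - (4)*R2:  [   0    0  -12    3 ]
R4 <- R4 - (2)*R3:  [ 0  0  0  1 ]
Multipliers (in order of application): m_{21} = -3, m_{31} = 4, m_{41} = -4, m_{32} = -4, m_{42} = 4, m_{43} = 2

multipliers: -3, 4, -4, -4, 4, 2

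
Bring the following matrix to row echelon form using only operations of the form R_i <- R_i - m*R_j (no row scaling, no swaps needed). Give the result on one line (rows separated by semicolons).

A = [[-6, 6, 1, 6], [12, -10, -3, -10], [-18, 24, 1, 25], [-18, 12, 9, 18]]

REF = [-6 6 1 6; 0 2 -1 2; 0 0 1 1; 0 0 0 3]

Forward elimination:
R2 <- R2 - (-2)*R1:  [  0   2  -1   2 ]
R3 <- R3 - (3)*R1:  [  0   6  -2   7 ]
R4 <- R4 - (3)*R1:  [  0  -6   6   0 ]
R3 <- R3 - (3)*R2:  [ 0  0  1  1 ]
R4 <- R4 - (-3)*R2:  [ 0  0  3  6 ]
R4 <- R4 - (3)*R3:  [ 0  0  0  3 ]
Row echelon form:
[ -6  6   1  6 ]
[  0  2  -1  2 ]
[  0  0   1  1 ]
[  0  0   0  3 ]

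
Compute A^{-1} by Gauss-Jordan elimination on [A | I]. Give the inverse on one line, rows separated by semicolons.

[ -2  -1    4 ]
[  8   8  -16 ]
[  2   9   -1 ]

Gauss-Jordan on [A | I]:
R1 <- (1/-2)*R1:  [    1   1/2    -2  |  -1/2     0     0 ]
R2 <- R2 - (8)*R1:  [ 0  4  0  |  4  1  0 ]
R3 <- R3 - (2)*R1:  [ 0  8  3  |  1  0  1 ]
R2 <- (1/4)*R2:  [   0    1    0  |    1  1/4    0 ]
R1 <- R1 - (1/2)*R2:  [    1     0    -2  |    -1  -1/8     0 ]
R3 <- R3 - (8)*R2:  [  0   0   3  |  -7  -2   1 ]
R3 <- (1/3)*R3:  [    0     0     1  |  -7/3  -2/3   1/3 ]
R1 <- R1 - (-2)*R3:  [      1       0       0  |   -17/3  -35/24     2/3 ]
Right block of [I | A^{-1}] is the inverse:
[ -17/3  -35/24  2/3 ]
[     1     1/4    0 ]
[  -7/3    -2/3  1/3 ]

inverse = [-17/3 -35/24 2/3; 1 1/4 0; -7/3 -2/3 1/3]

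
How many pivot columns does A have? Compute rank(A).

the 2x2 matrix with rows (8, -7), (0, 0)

Row reduction:
Row echelon form:
[ 8  -7 ]
[ 0   0 ]
Nonzero rows / pivot columns: 1

rank(A) = 1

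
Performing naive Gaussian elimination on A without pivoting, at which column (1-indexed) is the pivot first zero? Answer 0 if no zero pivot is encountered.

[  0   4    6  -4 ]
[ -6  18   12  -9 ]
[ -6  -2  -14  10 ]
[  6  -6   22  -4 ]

Naive forward elimination:
Pivot entry (1,1) is zero but row 2 has -6 in column 1 -> naive elimination stops; a row interchange (e.g. R1 <-> R2) would be required here.

first zero-pivot column = 1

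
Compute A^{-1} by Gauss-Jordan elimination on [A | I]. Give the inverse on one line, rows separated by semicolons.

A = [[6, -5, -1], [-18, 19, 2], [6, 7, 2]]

Gauss-Jordan on [A | I]:
R1 <- (1/6)*R1:  [    1  -5/6  -1/6  |   1/6     0     0 ]
R2 <- R2 - (-18)*R1:  [  0   4  -1  |   3   1   0 ]
R3 <- R3 - (6)*R1:  [  0  12   3  |  -1   0   1 ]
R2 <- (1/4)*R2:  [    0     1  -1/4  |   3/4   1/4     0 ]
R1 <- R1 - (-5/6)*R2:  [     1      0   -3/8  |  19/24   5/24      0 ]
R3 <- R3 - (12)*R2:  [   0    0    6  |  -10   -3    1 ]
R3 <- (1/6)*R3:  [    0     0     1  |  -5/3  -1/2   1/6 ]
R1 <- R1 - (-3/8)*R3:  [    1     0     0  |   1/6  1/48  1/16 ]
R2 <- R2 - (-1/4)*R3:  [    0     1     0  |   1/3   1/8  1/24 ]
Right block of [I | A^{-1}] is the inverse:
[  1/6  1/48  1/16 ]
[  1/3   1/8  1/24 ]
[ -5/3  -1/2   1/6 ]

inverse = [1/6 1/48 1/16; 1/3 1/8 1/24; -5/3 -1/2 1/6]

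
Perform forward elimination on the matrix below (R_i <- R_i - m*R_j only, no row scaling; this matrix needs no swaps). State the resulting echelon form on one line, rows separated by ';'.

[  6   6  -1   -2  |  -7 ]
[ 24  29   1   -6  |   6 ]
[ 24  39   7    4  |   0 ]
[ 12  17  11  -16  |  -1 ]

REF = [6 6 -1 -2 -7; 0 5 5 2 34; 0 0 -4 6 -74; 0 0 0 -2 -169]

Forward elimination:
R2 <- R2 - (4)*R1:  [  0   5   5   2  34 ]
R3 <- R3 - (4)*R1:  [  0  15  11  12  28 ]
R4 <- R4 - (2)*R1:  [   0    5   13  -12   13 ]
R3 <- R3 - (3)*R2:  [   0    0   -4    6  -74 ]
R4 <- R4 - (1)*R2:  [   0    0    8  -14  -21 ]
R4 <- R4 - (-2)*R3:  [    0     0     0    -2  -169 ]
Row echelon form:
[ 6  6  -1  -2  |    -7 ]
[ 0  5   5   2  |    34 ]
[ 0  0  -4   6  |   -74 ]
[ 0  0   0  -2  |  -169 ]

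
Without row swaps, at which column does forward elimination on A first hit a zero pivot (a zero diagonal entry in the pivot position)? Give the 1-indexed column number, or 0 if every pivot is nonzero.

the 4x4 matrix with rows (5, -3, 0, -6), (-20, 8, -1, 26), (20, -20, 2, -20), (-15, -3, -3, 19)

first zero-pivot column = 0

Naive forward elimination:
R2 <- R2 - (-4)*R1:  [  0  -4  -1   2 ]
R3 <- R3 - (4)*R1:  [  0  -8   2   4 ]
R4 <- R4 - (-3)*R1:  [   0  -12   -3    1 ]
R3 <- R3 - (2)*R2:  [ 0  0  4  0 ]
R4 <- R4 - (3)*R2:  [  0   0   0  -5 ]
All pivots nonzero; naive elimination completes without hitting a zero pivot.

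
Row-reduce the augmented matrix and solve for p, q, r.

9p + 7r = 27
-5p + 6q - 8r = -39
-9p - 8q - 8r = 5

(3, -4, 0)

Forward elimination on [A|b]:
R2 <- R2 - (-5/9)*R1:  [     0      6  -37/9    -24 ]
R3 <- R3 - (-1)*R1:  [  0  -8  -1  32 ]
R3 <- R3 - (-4/3)*R2:  [       0        0  -175/27        0 ]
Row echelon form:
[ 9  0        7  |   27 ]
[ 0  6    -37/9  |  -24 ]
[ 0  0  -175/27  |    0 ]
Back-substitution:
r = (0) / (-175/27) = 0
q = (-24 - (-37/9)*(0)) / 6 = -4
p = (27 - (7)*(0)) / 9 = 3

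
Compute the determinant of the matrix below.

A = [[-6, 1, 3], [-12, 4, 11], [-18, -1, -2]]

det(A) = 12

Forward elimination:
R2 <- R2 - (2)*R1:  [ 0  2  5 ]
R3 <- R3 - (3)*R1:  [   0   -4  -11 ]
R3 <- R3 - (-2)*R2:  [  0   0  -1 ]
Upper-triangular form:
[ -6  1   3 ]
[  0  2   5 ]
[  0  0  -1 ]
det(A) = (-1)^0 * (-6) * (2) * (-1) = 12  (0 row swaps -> sign +1)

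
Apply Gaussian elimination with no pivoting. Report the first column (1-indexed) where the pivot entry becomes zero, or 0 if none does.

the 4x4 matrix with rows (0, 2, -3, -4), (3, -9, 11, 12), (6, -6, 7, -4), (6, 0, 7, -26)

Naive forward elimination:
Pivot entry (1,1) is zero but row 2 has 3 in column 1 -> naive elimination stops; a row interchange (e.g. R1 <-> R2) would be required here.

first zero-pivot column = 1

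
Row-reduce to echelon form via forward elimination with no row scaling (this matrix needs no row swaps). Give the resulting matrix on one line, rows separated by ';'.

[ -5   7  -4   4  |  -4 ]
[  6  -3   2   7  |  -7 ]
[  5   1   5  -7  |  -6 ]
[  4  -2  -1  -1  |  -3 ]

Forward elimination:
R2 <- R2 - (-6/5)*R1:  [     0   27/5  -14/5   59/5  -59/5 ]
R3 <- R3 - (-1)*R1:  [   0    8    1   -3  -10 ]
R4 <- R4 - (-4/5)*R1:  [     0   18/5  -21/5   11/5  -31/5 ]
R3 <- R3 - (40/27)*R2:  [       0        0   139/27  -553/27   202/27 ]
R4 <- R4 - (2/3)*R2:  [     0      0   -7/3  -17/3    5/3 ]
R4 <- R4 - (-63/139)*R3:  [         0          0          0  -2078/139    703/139 ]
Row echelon form:
[ -5     7      -4          4  |       -4 ]
[  0  27/5   -14/5       59/5  |    -59/5 ]
[  0     0  139/27    -553/27  |   202/27 ]
[  0     0       0  -2078/139  |  703/139 ]

REF = [-5 7 -4 4 -4; 0 27/5 -14/5 59/5 -59/5; 0 0 139/27 -553/27 202/27; 0 0 0 -2078/139 703/139]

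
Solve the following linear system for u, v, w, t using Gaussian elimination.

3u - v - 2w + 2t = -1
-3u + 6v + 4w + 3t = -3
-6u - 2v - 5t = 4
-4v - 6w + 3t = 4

Forward elimination on [A|b]:
R2 <- R2 - (-1)*R1:  [  0   5   2   5  -4 ]
R3 <- R3 - (-2)*R1:  [  0  -4  -4  -1   2 ]
R3 <- R3 - (-4/5)*R2:  [     0      0  -12/5      3   -6/5 ]
R4 <- R4 - (-4/5)*R2:  [     0      0  -22/5      7    4/5 ]
R4 <- R4 - (11/6)*R3:  [   0    0    0  3/2    3 ]
Row echelon form:
[ 3  -1     -2    2  |    -1 ]
[ 0   5      2    5  |    -4 ]
[ 0   0  -12/5    3  |  -6/5 ]
[ 0   0      0  3/2  |     3 ]
Back-substitution:
t = (3) / (3/2) = 2
w = (-6/5 - (3)*(2)) / (-12/5) = 3
v = (-4 - (2)*(3) - (5)*(2)) / 5 = -4
u = (-1 - (-1)*(-4) - (-2)*(3) - (2)*(2)) / 3 = -1

(-1, -4, 3, 2)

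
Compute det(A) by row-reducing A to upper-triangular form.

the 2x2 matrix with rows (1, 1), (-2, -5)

Forward elimination:
R2 <- R2 - (-2)*R1:  [  0  -3 ]
Upper-triangular form:
[ 1   1 ]
[ 0  -3 ]
det(A) = (-1)^0 * (1) * (-3) = -3  (0 row swaps -> sign +1)

det(A) = -3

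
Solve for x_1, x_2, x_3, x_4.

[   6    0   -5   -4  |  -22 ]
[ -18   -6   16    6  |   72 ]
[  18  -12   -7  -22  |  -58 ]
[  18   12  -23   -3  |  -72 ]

Forward elimination on [A|b]:
R2 <- R2 - (-3)*R1:  [  0  -6   1  -6   6 ]
R3 <- R3 - (3)*R1:  [   0  -12    8  -10    8 ]
R4 <- R4 - (3)*R1:  [  0  12  -8   9  -6 ]
R3 <- R3 - (2)*R2:  [  0   0   6   2  -4 ]
R4 <- R4 - (-2)*R2:  [  0   0  -6  -3   6 ]
R4 <- R4 - (-1)*R3:  [  0   0   0  -1   2 ]
Row echelon form:
[ 6   0  -5  -4  |  -22 ]
[ 0  -6   1  -6  |    6 ]
[ 0   0   6   2  |   -4 ]
[ 0   0   0  -1  |    2 ]
Back-substitution:
x_4 = (2) / -1 = -2
x_3 = (-4 - (2)*(-2)) / 6 = 0
x_2 = (6 - (1)*(0) - (-6)*(-2)) / -6 = 1
x_1 = (-22 - (-5)*(0) - (-4)*(-2)) / 6 = -5

(-5, 1, 0, -2)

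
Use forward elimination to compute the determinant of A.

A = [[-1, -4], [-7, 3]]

Forward elimination:
R2 <- R2 - (7)*R1:  [  0  31 ]
Upper-triangular form:
[ -1  -4 ]
[  0  31 ]
det(A) = (-1)^0 * (-1) * (31) = -31  (0 row swaps -> sign +1)

det(A) = -31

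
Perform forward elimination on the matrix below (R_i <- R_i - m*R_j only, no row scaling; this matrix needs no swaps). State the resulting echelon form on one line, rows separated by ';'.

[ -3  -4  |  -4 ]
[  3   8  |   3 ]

REF = [-3 -4 -4; 0 4 -1]

Forward elimination:
R2 <- R2 - (-1)*R1:  [  0   4  -1 ]
Row echelon form:
[ -3  -4  |  -4 ]
[  0   4  |  -1 ]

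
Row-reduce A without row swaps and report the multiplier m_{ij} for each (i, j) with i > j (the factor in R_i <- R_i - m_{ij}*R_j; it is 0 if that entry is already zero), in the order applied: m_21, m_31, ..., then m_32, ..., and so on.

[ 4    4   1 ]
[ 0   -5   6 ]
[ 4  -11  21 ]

multipliers: 0, 1, 3

Forward elimination:
R2: entry in column 1 is already 0 -> m_{21} = 0 (no row operation needed)
R3 <- R3 - (1)*R1:  [   0  -15   20 ]
R3 <- R3 - (3)*R2:  [ 0  0  2 ]
Multipliers (in order of application): m_{21} = 0, m_{31} = 1, m_{32} = 3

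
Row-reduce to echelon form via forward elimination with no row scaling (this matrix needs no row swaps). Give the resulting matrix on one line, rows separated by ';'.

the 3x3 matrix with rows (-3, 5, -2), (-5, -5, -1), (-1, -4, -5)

Forward elimination:
R2 <- R2 - (5/3)*R1:  [     0  -40/3    7/3 ]
R3 <- R3 - (1/3)*R1:  [     0  -17/3  -13/3 ]
R3 <- R3 - (17/40)*R2:  [       0        0  -213/40 ]
Row echelon form:
[ -3      5       -2 ]
[  0  -40/3      7/3 ]
[  0      0  -213/40 ]

REF = [-3 5 -2; 0 -40/3 7/3; 0 0 -213/40]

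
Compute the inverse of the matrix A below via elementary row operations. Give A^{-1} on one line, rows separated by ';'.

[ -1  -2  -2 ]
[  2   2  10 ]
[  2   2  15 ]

Gauss-Jordan on [A | I]:
R1 <- (1/-1)*R1:  [  1   2   2  |  -1   0   0 ]
R2 <- R2 - (2)*R1:  [  0  -2   6  |   2   1   0 ]
R3 <- R3 - (2)*R1:  [  0  -2  11  |   2   0   1 ]
R2 <- (1/-2)*R2:  [    0     1    -3  |    -1  -1/2     0 ]
R1 <- R1 - (2)*R2:  [ 1  0  8  |  1  1  0 ]
R3 <- R3 - (-2)*R2:  [  0   0   5  |   0  -1   1 ]
R3 <- (1/5)*R3:  [    0     0     1  |     0  -1/5   1/5 ]
R1 <- R1 - (8)*R3:  [    1     0     0  |     1  13/5  -8/5 ]
R2 <- R2 - (-3)*R3:  [      0       1       0  |      -1  -11/10     3/5 ]
Right block of [I | A^{-1}] is the inverse:
[  1    13/5  -8/5 ]
[ -1  -11/10   3/5 ]
[  0    -1/5   1/5 ]

inverse = [1 13/5 -8/5; -1 -11/10 3/5; 0 -1/5 1/5]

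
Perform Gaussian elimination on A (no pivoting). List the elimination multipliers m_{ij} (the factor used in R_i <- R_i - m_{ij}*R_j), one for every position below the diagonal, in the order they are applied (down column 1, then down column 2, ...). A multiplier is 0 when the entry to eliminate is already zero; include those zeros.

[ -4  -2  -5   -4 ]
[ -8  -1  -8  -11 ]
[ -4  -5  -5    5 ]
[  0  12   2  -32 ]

multipliers: 2, 1, 0, -1, 4, -3

Forward elimination:
R2 <- R2 - (2)*R1:  [  0   3   2  -3 ]
R3 <- R3 - (1)*R1:  [  0  -3   0   9 ]
R4: entry in column 1 is already 0 -> m_{41} = 0 (no row operation needed)
R3 <- R3 - (-1)*R2:  [ 0  0  2  6 ]
R4 <- R4 - (4)*R2:  [   0    0   -6  -20 ]
R4 <- R4 - (-3)*R3:  [  0   0   0  -2 ]
Multipliers (in order of application): m_{21} = 2, m_{31} = 1, m_{41} = 0, m_{32} = -1, m_{42} = 4, m_{43} = -3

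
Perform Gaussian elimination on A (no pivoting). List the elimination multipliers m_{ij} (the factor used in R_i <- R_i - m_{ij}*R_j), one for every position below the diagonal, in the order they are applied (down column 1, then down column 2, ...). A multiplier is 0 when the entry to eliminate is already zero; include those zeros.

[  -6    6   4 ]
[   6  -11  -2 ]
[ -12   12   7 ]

multipliers: -1, 2, 0

Forward elimination:
R2 <- R2 - (-1)*R1:  [  0  -5   2 ]
R3 <- R3 - (2)*R1:  [  0   0  -1 ]
R3: entry in column 2 is already 0 -> m_{32} = 0 (no row operation needed)
Multipliers (in order of application): m_{21} = -1, m_{31} = 2, m_{32} = 0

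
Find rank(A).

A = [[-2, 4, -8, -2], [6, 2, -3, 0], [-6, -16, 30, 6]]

rank(A) = 2

Row reduction:
R2 <- R2 - (-3)*R1:  [   0   14  -27   -6 ]
R3 <- R3 - (3)*R1:  [   0  -28   54   12 ]
R3 <- R3 - (-2)*R2:  [ 0  0  0  0 ]
Row echelon form:
[ -2   4   -8  -2 ]
[  0  14  -27  -6 ]
[  0   0    0   0 ]
Nonzero rows / pivot columns: 2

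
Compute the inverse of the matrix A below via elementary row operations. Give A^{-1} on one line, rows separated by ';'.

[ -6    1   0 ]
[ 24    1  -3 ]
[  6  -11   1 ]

Gauss-Jordan on [A | I]:
R1 <- (1/-6)*R1:  [    1  -1/6     0  |  -1/6     0     0 ]
R2 <- R2 - (24)*R1:  [  0   5  -3  |   4   1   0 ]
R3 <- R3 - (6)*R1:  [   0  -10    1  |    1    0    1 ]
R2 <- (1/5)*R2:  [    0     1  -3/5  |   4/5   1/5     0 ]
R1 <- R1 - (-1/6)*R2:  [     1      0  -1/10  |  -1/30   1/30      0 ]
R3 <- R3 - (-10)*R2:  [  0   0  -5  |   9   2   1 ]
R3 <- (1/-5)*R3:  [    0     0     1  |  -9/5  -2/5  -1/5 ]
R1 <- R1 - (-1/10)*R3:  [      1       0       0  |  -16/75  -1/150   -1/50 ]
R2 <- R2 - (-3/5)*R3:  [     0      1      0  |  -7/25  -1/25  -3/25 ]
Right block of [I | A^{-1}] is the inverse:
[ -16/75  -1/150  -1/50 ]
[  -7/25   -1/25  -3/25 ]
[   -9/5    -2/5   -1/5 ]

inverse = [-16/75 -1/150 -1/50; -7/25 -1/25 -3/25; -9/5 -2/5 -1/5]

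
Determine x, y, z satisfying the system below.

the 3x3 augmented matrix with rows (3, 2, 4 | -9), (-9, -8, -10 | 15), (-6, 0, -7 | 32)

Forward elimination on [A|b]:
R2 <- R2 - (-3)*R1:  [   0   -2    2  -12 ]
R3 <- R3 - (-2)*R1:  [  0   4   1  14 ]
R3 <- R3 - (-2)*R2:  [   0    0    5  -10 ]
Row echelon form:
[ 3   2  4  |   -9 ]
[ 0  -2  2  |  -12 ]
[ 0   0  5  |  -10 ]
Back-substitution:
z = (-10) / 5 = -2
y = (-12 - (2)*(-2)) / -2 = 4
x = (-9 - (2)*(4) - (4)*(-2)) / 3 = -3

(-3, 4, -2)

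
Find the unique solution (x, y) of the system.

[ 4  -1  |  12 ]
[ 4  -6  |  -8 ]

Forward elimination on [A|b]:
R2 <- R2 - (1)*R1:  [   0   -5  -20 ]
Row echelon form:
[ 4  -1  |   12 ]
[ 0  -5  |  -20 ]
Back-substitution:
y = (-20) / -5 = 4
x = (12 - (-1)*(4)) / 4 = 4

(4, 4)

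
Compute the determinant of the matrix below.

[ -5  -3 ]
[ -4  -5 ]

Forward elimination:
R2 <- R2 - (4/5)*R1:  [     0  -13/5 ]
Upper-triangular form:
[ -5     -3 ]
[  0  -13/5 ]
det(A) = (-1)^0 * (-5) * (-13/5) = 13  (0 row swaps -> sign +1)

det(A) = 13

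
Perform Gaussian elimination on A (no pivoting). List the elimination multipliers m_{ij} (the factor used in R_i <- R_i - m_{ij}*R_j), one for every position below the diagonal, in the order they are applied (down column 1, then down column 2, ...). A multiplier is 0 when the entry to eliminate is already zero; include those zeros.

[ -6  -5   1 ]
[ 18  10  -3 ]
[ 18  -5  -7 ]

multipliers: -3, -3, 4

Forward elimination:
R2 <- R2 - (-3)*R1:  [  0  -5   0 ]
R3 <- R3 - (-3)*R1:  [   0  -20   -4 ]
R3 <- R3 - (4)*R2:  [  0   0  -4 ]
Multipliers (in order of application): m_{21} = -3, m_{31} = -3, m_{32} = 4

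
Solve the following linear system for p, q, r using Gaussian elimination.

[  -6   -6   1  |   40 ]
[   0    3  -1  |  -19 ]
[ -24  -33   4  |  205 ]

Forward elimination on [A|b]:
R3 <- R3 - (4)*R1:  [  0  -9   0  45 ]
R3 <- R3 - (-3)*R2:  [   0    0   -3  -12 ]
Row echelon form:
[ -6  -6   1  |   40 ]
[  0   3  -1  |  -19 ]
[  0   0  -3  |  -12 ]
Back-substitution:
r = (-12) / -3 = 4
q = (-19 - (-1)*(4)) / 3 = -5
p = (40 - (-6)*(-5) - (1)*(4)) / -6 = -1

(-1, -5, 4)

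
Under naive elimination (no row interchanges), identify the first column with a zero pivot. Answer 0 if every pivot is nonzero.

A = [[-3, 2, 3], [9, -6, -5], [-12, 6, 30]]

Naive forward elimination:
R2 <- R2 - (-3)*R1:  [ 0  0  4 ]
R3 <- R3 - (4)*R1:  [  0  -2  18 ]
Matrix at this point:
[ -3   2   3 ]
[  0   0   4 ]
[  0  -2  18 ]
Pivot entry (2,2) is zero but row 3 has -2 in column 2 -> naive elimination stops; a row interchange (e.g. R2 <-> R3) would be required here.

first zero-pivot column = 2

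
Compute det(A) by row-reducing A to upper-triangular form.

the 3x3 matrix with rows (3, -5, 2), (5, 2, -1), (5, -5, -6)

Forward elimination:
R2 <- R2 - (5/3)*R1:  [     0   31/3  -13/3 ]
R3 <- R3 - (5/3)*R1:  [     0   10/3  -28/3 ]
R3 <- R3 - (10/31)*R2:  [       0        0  -246/31 ]
Upper-triangular form:
[ 3    -5        2 ]
[ 0  31/3    -13/3 ]
[ 0     0  -246/31 ]
det(A) = (-1)^0 * (3) * (31/3) * (-246/31) = -246  (0 row swaps -> sign +1)

det(A) = -246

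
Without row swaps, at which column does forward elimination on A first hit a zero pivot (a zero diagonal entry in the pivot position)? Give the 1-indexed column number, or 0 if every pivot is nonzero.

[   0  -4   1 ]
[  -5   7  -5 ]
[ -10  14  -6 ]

first zero-pivot column = 1

Naive forward elimination:
Pivot entry (1,1) is zero but row 2 has -5 in column 1 -> naive elimination stops; a row interchange (e.g. R1 <-> R2) would be required here.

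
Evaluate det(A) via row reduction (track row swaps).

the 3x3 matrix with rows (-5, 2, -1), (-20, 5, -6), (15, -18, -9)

Forward elimination:
R2 <- R2 - (4)*R1:  [  0  -3  -2 ]
R3 <- R3 - (-3)*R1:  [   0  -12  -12 ]
R3 <- R3 - (4)*R2:  [  0   0  -4 ]
Upper-triangular form:
[ -5   2  -1 ]
[  0  -3  -2 ]
[  0   0  -4 ]
det(A) = (-1)^0 * (-5) * (-3) * (-4) = -60  (0 row swaps -> sign +1)

det(A) = -60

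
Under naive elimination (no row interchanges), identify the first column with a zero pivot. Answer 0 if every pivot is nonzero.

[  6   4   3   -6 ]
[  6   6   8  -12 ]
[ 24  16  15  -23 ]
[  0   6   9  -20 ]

Naive forward elimination:
R2 <- R2 - (1)*R1:  [  0   2   5  -6 ]
R3 <- R3 - (4)*R1:  [ 0  0  3  1 ]
R4 <- R4 - (3)*R2:  [  0   0  -6  -2 ]
R4 <- R4 - (-2)*R3:  [ 0  0  0  0 ]
Matrix at this point:
[ 6  4  3  -6 ]
[ 0  2  5  -6 ]
[ 0  0  3   1 ]
[ 0  0  0   0 ]
Pivot entry (4,4) in the last row is zero and there are no rows below to swap with -> zero pivot in column 4 (A is singular).

first zero-pivot column = 4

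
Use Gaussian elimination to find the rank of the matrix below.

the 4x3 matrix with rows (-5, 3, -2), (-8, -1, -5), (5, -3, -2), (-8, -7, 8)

rank(A) = 3

Row reduction:
R2 <- R2 - (8/5)*R1:  [     0  -29/5   -9/5 ]
R3 <- R3 - (-1)*R1:  [  0   0  -4 ]
R4 <- R4 - (8/5)*R1:  [     0  -59/5   56/5 ]
R4 <- R4 - (59/29)*R2:  [      0       0  431/29 ]
R4 <- R4 - (-431/116)*R3:  [ 0  0  0 ]
Row echelon form:
[ -5      3    -2 ]
[  0  -29/5  -9/5 ]
[  0      0    -4 ]
[  0      0     0 ]
Nonzero rows / pivot columns: 3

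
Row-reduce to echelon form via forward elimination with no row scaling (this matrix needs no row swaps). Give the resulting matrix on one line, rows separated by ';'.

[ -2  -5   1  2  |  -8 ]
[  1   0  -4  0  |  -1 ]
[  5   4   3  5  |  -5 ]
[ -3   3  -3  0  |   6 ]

REF = [-2 -5 1 2 -8; 0 -5/2 -7/2 1 -5; 0 0 87/5 33/5 -8; 0 0 0 246/29 -343/29]

Forward elimination:
R2 <- R2 - (-1/2)*R1:  [    0  -5/2  -7/2     1    -5 ]
R3 <- R3 - (-5/2)*R1:  [     0  -17/2   11/2     10    -25 ]
R4 <- R4 - (3/2)*R1:  [    0  21/2  -9/2    -3    18 ]
R3 <- R3 - (17/5)*R2:  [    0     0  87/5  33/5    -8 ]
R4 <- R4 - (-21/5)*R2:  [     0      0  -96/5    6/5     -3 ]
R4 <- R4 - (-32/29)*R3:  [       0        0        0   246/29  -343/29 ]
Row echelon form:
[ -2    -5     1       2  |       -8 ]
[  0  -5/2  -7/2       1  |       -5 ]
[  0     0  87/5    33/5  |       -8 ]
[  0     0     0  246/29  |  -343/29 ]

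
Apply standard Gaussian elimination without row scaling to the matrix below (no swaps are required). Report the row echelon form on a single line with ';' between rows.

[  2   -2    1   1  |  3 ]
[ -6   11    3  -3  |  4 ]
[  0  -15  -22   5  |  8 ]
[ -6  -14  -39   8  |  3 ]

REF = [2 -2 1 1 3; 0 5 6 0 13; 0 0 -4 5 47; 0 0 0 -4 -77]

Forward elimination:
R2 <- R2 - (-3)*R1:  [  0   5   6   0  13 ]
R4 <- R4 - (-3)*R1:  [   0  -20  -36   11   12 ]
R3 <- R3 - (-3)*R2:  [  0   0  -4   5  47 ]
R4 <- R4 - (-4)*R2:  [   0    0  -12   11   64 ]
R4 <- R4 - (3)*R3:  [   0    0    0   -4  -77 ]
Row echelon form:
[ 2  -2   1   1  |    3 ]
[ 0   5   6   0  |   13 ]
[ 0   0  -4   5  |   47 ]
[ 0   0   0  -4  |  -77 ]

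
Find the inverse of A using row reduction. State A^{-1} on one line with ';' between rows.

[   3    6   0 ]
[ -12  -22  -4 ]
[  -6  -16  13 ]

inverse = [-35/3 -13/5 -4/5; 6 13/10 2/5; 2 2/5 1/5]

Gauss-Jordan on [A | I]:
R1 <- (1/3)*R1:  [   1    2    0  |  1/3    0    0 ]
R2 <- R2 - (-12)*R1:  [  0   2  -4  |   4   1   0 ]
R3 <- R3 - (-6)*R1:  [  0  -4  13  |   2   0   1 ]
R2 <- (1/2)*R2:  [   0    1   -2  |    2  1/2    0 ]
R1 <- R1 - (2)*R2:  [     1      0      4  |  -11/3     -1      0 ]
R3 <- R3 - (-4)*R2:  [  0   0   5  |  10   2   1 ]
R3 <- (1/5)*R3:  [   0    0    1  |    2  2/5  1/5 ]
R1 <- R1 - (4)*R3:  [     1      0      0  |  -35/3  -13/5   -4/5 ]
R2 <- R2 - (-2)*R3:  [     0      1      0  |      6  13/10    2/5 ]
Right block of [I | A^{-1}] is the inverse:
[ -35/3  -13/5  -4/5 ]
[     6  13/10   2/5 ]
[     2    2/5   1/5 ]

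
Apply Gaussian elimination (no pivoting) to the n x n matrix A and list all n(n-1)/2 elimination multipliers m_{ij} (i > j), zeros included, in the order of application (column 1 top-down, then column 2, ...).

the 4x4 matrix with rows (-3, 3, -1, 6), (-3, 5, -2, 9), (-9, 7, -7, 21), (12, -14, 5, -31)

multipliers: 1, 3, -4, -1, -1, 0

Forward elimination:
R2 <- R2 - (1)*R1:  [  0   2  -1   3 ]
R3 <- R3 - (3)*R1:  [  0  -2  -4   3 ]
R4 <- R4 - (-4)*R1:  [  0  -2   1  -7 ]
R3 <- R3 - (-1)*R2:  [  0   0  -5   6 ]
R4 <- R4 - (-1)*R2:  [  0   0   0  -4 ]
R4: entry in column 3 is already 0 -> m_{43} = 0 (no row operation needed)
Multipliers (in order of application): m_{21} = 1, m_{31} = 3, m_{41} = -4, m_{32} = -1, m_{42} = -1, m_{43} = 0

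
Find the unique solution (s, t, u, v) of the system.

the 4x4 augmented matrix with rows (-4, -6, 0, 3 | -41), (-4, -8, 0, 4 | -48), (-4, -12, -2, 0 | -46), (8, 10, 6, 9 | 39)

Forward elimination on [A|b]:
R2 <- R2 - (1)*R1:  [  0  -2   0   1  -7 ]
R3 <- R3 - (1)*R1:  [  0  -6  -2  -3  -5 ]
R4 <- R4 - (-2)*R1:  [   0   -2    6   15  -43 ]
R3 <- R3 - (3)*R2:  [  0   0  -2  -6  16 ]
R4 <- R4 - (1)*R2:  [   0    0    6   14  -36 ]
R4 <- R4 - (-3)*R3:  [  0   0   0  -4  12 ]
Row echelon form:
[ -4  -6   0   3  |  -41 ]
[  0  -2   0   1  |   -7 ]
[  0   0  -2  -6  |   16 ]
[  0   0   0  -4  |   12 ]
Back-substitution:
v = (12) / -4 = -3
u = (16 - (-6)*(-3)) / -2 = 1
t = (-7 - (1)*(-3)) / -2 = 2
s = (-41 - (-6)*(2) - (3)*(-3)) / -4 = 5

(5, 2, 1, -3)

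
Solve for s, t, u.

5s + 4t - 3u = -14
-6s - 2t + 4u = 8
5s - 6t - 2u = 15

Forward elimination on [A|b]:
R2 <- R2 - (-6/5)*R1:  [     0   14/5    2/5  -44/5 ]
R3 <- R3 - (1)*R1:  [   0  -10    1   29 ]
R3 <- R3 - (-25/7)*R2:  [     0      0   17/7  -17/7 ]
Row echelon form:
[ 5     4    -3  |    -14 ]
[ 0  14/5   2/5  |  -44/5 ]
[ 0     0  17/7  |  -17/7 ]
Back-substitution:
u = (-17/7) / (17/7) = -1
t = (-44/5 - (2/5)*(-1)) / (14/5) = -3
s = (-14 - (4)*(-3) - (-3)*(-1)) / 5 = -1

(-1, -3, -1)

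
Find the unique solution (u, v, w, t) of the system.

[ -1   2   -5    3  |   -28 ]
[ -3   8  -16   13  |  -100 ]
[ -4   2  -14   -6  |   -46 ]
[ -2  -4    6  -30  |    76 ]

Forward elimination on [A|b]:
R2 <- R2 - (3)*R1:  [   0    2   -1    4  -16 ]
R3 <- R3 - (4)*R1:  [   0   -6    6  -18   66 ]
R4 <- R4 - (2)*R1:  [   0   -8   16  -36  132 ]
R3 <- R3 - (-3)*R2:  [  0   0   3  -6  18 ]
R4 <- R4 - (-4)*R2:  [   0    0   12  -20   68 ]
R4 <- R4 - (4)*R3:  [  0   0   0   4  -4 ]
Row echelon form:
[ -1  2  -5   3  |  -28 ]
[  0  2  -1   4  |  -16 ]
[  0  0   3  -6  |   18 ]
[  0  0   0   4  |   -4 ]
Back-substitution:
t = (-4) / 4 = -1
w = (18 - (-6)*(-1)) / 3 = 4
v = (-16 - (-1)*(4) - (4)*(-1)) / 2 = -4
u = (-28 - (2)*(-4) - (-5)*(4) - (3)*(-1)) / -1 = -3

(-3, -4, 4, -1)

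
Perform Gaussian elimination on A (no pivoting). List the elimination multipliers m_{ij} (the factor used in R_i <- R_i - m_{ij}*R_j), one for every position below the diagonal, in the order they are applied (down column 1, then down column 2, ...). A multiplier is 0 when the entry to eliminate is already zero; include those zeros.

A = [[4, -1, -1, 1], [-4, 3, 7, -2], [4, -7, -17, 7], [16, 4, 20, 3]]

Forward elimination:
R2 <- R2 - (-1)*R1:  [  0   2   6  -1 ]
R3 <- R3 - (1)*R1:  [   0   -6  -16    6 ]
R4 <- R4 - (4)*R1:  [  0   8  24  -1 ]
R3 <- R3 - (-3)*R2:  [ 0  0  2  3 ]
R4 <- R4 - (4)*R2:  [ 0  0  0  3 ]
R4: entry in column 3 is already 0 -> m_{43} = 0 (no row operation needed)
Multipliers (in order of application): m_{21} = -1, m_{31} = 1, m_{41} = 4, m_{32} = -3, m_{42} = 4, m_{43} = 0

multipliers: -1, 1, 4, -3, 4, 0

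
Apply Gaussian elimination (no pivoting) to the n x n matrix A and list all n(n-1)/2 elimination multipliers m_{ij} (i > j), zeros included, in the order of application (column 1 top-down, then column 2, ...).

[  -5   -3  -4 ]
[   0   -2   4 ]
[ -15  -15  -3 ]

multipliers: 0, 3, 3

Forward elimination:
R2: entry in column 1 is already 0 -> m_{21} = 0 (no row operation needed)
R3 <- R3 - (3)*R1:  [  0  -6   9 ]
R3 <- R3 - (3)*R2:  [  0   0  -3 ]
Multipliers (in order of application): m_{21} = 0, m_{31} = 3, m_{32} = 3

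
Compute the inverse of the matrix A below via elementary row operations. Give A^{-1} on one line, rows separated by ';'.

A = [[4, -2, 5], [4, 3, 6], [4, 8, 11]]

Gauss-Jordan on [A | I]:
R1 <- (1/4)*R1:  [    1  -1/2   5/4  |   1/4     0     0 ]
R2 <- R2 - (4)*R1:  [  0   5   1  |  -1   1   0 ]
R3 <- R3 - (4)*R1:  [  0  10   6  |  -1   0   1 ]
R2 <- (1/5)*R2:  [    0     1   1/5  |  -1/5   1/5     0 ]
R1 <- R1 - (-1/2)*R2:  [     1      0  27/20  |   3/20   1/10      0 ]
R3 <- R3 - (10)*R2:  [  0   0   4  |   1  -2   1 ]
R3 <- (1/4)*R3:  [    0     0     1  |   1/4  -1/2   1/4 ]
R1 <- R1 - (27/20)*R3:  [      1       0       0  |   -3/16   31/40  -27/80 ]
R2 <- R2 - (1/5)*R3:  [     0      1      0  |   -1/4   3/10  -1/20 ]
Right block of [I | A^{-1}] is the inverse:
[ -3/16  31/40  -27/80 ]
[  -1/4   3/10   -1/20 ]
[   1/4   -1/2     1/4 ]

inverse = [-3/16 31/40 -27/80; -1/4 3/10 -1/20; 1/4 -1/2 1/4]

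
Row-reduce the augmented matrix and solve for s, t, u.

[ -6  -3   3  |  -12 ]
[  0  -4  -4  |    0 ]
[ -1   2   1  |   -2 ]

(2, 0, 0)

Forward elimination on [A|b]:
R3 <- R3 - (1/6)*R1:  [   0  5/2  1/2    0 ]
R3 <- R3 - (-5/8)*R2:  [  0   0  -2   0 ]
Row echelon form:
[ -6  -3   3  |  -12 ]
[  0  -4  -4  |    0 ]
[  0   0  -2  |    0 ]
Back-substitution:
u = (0) / -2 = 0
t = (0 - (-4)*(0)) / -4 = 0
s = (-12 - (-3)*(0) - (3)*(0)) / -6 = 2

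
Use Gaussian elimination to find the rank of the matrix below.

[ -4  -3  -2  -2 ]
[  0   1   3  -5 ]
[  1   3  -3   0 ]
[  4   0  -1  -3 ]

rank(A) = 4

Row reduction:
R3 <- R3 - (-1/4)*R1:  [    0   9/4  -7/2  -1/2 ]
R4 <- R4 - (-1)*R1:  [  0  -3  -3  -5 ]
R3 <- R3 - (9/4)*R2:  [     0      0  -41/4   43/4 ]
R4 <- R4 - (-3)*R2:  [   0    0    6  -20 ]
R4 <- R4 - (-24/41)*R3:  [       0        0        0  -562/41 ]
Row echelon form:
[ -4  -3     -2       -2 ]
[  0   1      3       -5 ]
[  0   0  -41/4     43/4 ]
[  0   0      0  -562/41 ]
Nonzero rows / pivot columns: 4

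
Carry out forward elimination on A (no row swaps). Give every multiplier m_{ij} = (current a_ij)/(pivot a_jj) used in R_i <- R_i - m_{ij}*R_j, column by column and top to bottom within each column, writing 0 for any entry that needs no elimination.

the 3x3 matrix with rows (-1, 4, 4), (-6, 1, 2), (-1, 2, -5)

Forward elimination:
R2 <- R2 - (6)*R1:  [   0  -23  -22 ]
R3 <- R3 - (1)*R1:  [  0  -2  -9 ]
R3 <- R3 - (2/23)*R2:  [       0        0  -163/23 ]
Multipliers (in order of application): m_{21} = 6, m_{31} = 1, m_{32} = 2/23

multipliers: 6, 1, 2/23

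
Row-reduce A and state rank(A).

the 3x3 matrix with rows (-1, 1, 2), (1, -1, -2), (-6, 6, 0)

Row reduction:
R2 <- R2 - (-1)*R1:  [ 0  0  0 ]
R3 <- R3 - (6)*R1:  [   0    0  -12 ]
R2 <-> R3   (pivot in column 3 was zero)
[ -1  1    2 ]
[  0  0  -12 ]
[  0  0    0 ]
Row echelon form:
[ -1  1    2 ]
[  0  0  -12 ]
[  0  0    0 ]
Nonzero rows / pivot columns: 2

rank(A) = 2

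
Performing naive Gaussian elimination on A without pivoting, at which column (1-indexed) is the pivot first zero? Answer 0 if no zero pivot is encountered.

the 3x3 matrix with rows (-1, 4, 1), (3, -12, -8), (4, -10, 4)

first zero-pivot column = 2

Naive forward elimination:
R2 <- R2 - (-3)*R1:  [  0   0  -5 ]
R3 <- R3 - (-4)*R1:  [ 0  6  8 ]
Matrix at this point:
[ -1  4   1 ]
[  0  0  -5 ]
[  0  6   8 ]
Pivot entry (2,2) is zero but row 3 has 6 in column 2 -> naive elimination stops; a row interchange (e.g. R2 <-> R3) would be required here.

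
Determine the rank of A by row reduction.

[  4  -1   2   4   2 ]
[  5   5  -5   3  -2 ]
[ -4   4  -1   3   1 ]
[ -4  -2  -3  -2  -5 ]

rank(A) = 4

Row reduction:
R2 <- R2 - (5/4)*R1:  [     0   25/4  -15/2     -2   -9/2 ]
R3 <- R3 - (-1)*R1:  [ 0  3  1  7  3 ]
R4 <- R4 - (-1)*R1:  [  0  -3  -1   2  -3 ]
R3 <- R3 - (12/25)*R2:  [      0       0    23/5  199/25  129/25 ]
R4 <- R4 - (-12/25)*R2:  [       0        0    -23/5    26/25  -129/25 ]
R4 <- R4 - (-1)*R3:  [ 0  0  0  9  0 ]
Row echelon form:
[ 4    -1      2       4       2 ]
[ 0  25/4  -15/2      -2    -9/2 ]
[ 0     0   23/5  199/25  129/25 ]
[ 0     0      0       9       0 ]
Nonzero rows / pivot columns: 4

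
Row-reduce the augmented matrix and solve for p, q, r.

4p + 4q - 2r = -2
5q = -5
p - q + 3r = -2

Forward elimination on [A|b]:
R3 <- R3 - (1/4)*R1:  [    0    -2   7/2  -3/2 ]
R3 <- R3 - (-2/5)*R2:  [    0     0   7/2  -7/2 ]
Row echelon form:
[ 4  4   -2  |    -2 ]
[ 0  5    0  |    -5 ]
[ 0  0  7/2  |  -7/2 ]
Back-substitution:
r = (-7/2) / (7/2) = -1
q = (-5) / 5 = -1
p = (-2 - (4)*(-1) - (-2)*(-1)) / 4 = 0

(0, -1, -1)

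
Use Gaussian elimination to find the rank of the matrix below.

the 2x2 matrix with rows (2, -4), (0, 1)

rank(A) = 2

Row reduction:
Row echelon form:
[ 2  -4 ]
[ 0   1 ]
Nonzero rows / pivot columns: 2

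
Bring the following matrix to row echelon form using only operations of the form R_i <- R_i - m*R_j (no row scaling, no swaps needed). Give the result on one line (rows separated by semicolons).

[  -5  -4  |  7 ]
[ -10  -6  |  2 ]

Forward elimination:
R2 <- R2 - (2)*R1:  [   0    2  -12 ]
Row echelon form:
[ -5  -4  |    7 ]
[  0   2  |  -12 ]

REF = [-5 -4 7; 0 2 -12]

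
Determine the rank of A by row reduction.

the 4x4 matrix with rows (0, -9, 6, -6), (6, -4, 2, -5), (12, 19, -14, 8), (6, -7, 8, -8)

rank(A) = 3

Row reduction:
R1 <-> R2   (pivot in column 1 was zero)
[  6  -4    2  -5 ]
[  0  -9    6  -6 ]
[ 12  19  -14   8 ]
[  6  -7    8  -8 ]
R3 <- R3 - (2)*R1:  [   0   27  -18   18 ]
R4 <- R4 - (1)*R1:  [  0  -3   6  -3 ]
R3 <- R3 - (-3)*R2:  [ 0  0  0  0 ]
R4 <- R4 - (1/3)*R2:  [  0   0   4  -1 ]
R3 <-> R4   (pivot in column 3 was zero)
[ 6  -4  2  -5 ]
[ 0  -9  6  -6 ]
[ 0   0  4  -1 ]
[ 0   0  0   0 ]
Row echelon form:
[ 6  -4  2  -5 ]
[ 0  -9  6  -6 ]
[ 0   0  4  -1 ]
[ 0   0  0   0 ]
Nonzero rows / pivot columns: 3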